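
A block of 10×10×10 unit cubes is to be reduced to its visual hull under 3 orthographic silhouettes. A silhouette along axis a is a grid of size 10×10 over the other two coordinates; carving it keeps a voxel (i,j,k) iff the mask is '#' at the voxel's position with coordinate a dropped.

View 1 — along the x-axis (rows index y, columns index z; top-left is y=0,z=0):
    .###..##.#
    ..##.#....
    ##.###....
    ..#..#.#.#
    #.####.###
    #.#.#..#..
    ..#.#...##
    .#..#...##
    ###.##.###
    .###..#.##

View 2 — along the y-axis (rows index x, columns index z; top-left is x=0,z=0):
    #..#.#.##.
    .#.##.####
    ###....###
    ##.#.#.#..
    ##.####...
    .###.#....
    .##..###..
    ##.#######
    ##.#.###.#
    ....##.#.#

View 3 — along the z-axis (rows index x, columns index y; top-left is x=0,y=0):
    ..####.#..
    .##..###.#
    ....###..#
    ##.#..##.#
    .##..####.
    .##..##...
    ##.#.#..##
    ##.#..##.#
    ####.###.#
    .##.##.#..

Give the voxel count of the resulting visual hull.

initial block: 10^3 = 1000
step 1: project along x, AND mask (52/100) → |grid| = 520
step 2: project along y, AND mask (58/100) → |grid| = 292
step 3: project along z, AND mask (56/100) → |grid| = 154

voxel count = 154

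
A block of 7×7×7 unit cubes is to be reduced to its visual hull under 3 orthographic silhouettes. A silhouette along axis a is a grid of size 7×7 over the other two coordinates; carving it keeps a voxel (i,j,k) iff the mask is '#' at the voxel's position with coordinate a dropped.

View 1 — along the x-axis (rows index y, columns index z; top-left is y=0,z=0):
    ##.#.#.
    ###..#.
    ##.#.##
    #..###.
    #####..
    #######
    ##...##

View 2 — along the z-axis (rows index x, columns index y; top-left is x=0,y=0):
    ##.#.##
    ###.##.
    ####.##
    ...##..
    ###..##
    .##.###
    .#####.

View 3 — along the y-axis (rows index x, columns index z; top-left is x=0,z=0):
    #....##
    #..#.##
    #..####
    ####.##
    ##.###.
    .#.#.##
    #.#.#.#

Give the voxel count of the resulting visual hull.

102 voxels

full grid |V| = 343
after view 1 [x-axis, 33 of 49 cells solid] → remaining = 231
after view 2 [z-axis, 33 of 49 cells solid] → remaining = 159
after view 3 [y-axis, 31 of 49 cells solid] → remaining = 102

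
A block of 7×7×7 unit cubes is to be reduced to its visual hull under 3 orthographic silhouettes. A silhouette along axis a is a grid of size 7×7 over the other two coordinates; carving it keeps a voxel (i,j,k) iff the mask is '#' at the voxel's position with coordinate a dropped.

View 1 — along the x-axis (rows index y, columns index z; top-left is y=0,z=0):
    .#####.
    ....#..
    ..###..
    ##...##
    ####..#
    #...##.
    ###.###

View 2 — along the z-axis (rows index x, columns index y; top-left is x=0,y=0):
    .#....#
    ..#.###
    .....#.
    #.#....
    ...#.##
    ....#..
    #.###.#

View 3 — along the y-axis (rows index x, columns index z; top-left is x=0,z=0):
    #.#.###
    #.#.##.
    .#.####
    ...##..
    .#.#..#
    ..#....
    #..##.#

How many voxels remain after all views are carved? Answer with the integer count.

voxel count = 40

initial block: 7^3 = 343
step 1: project along x, AND mask (27/49) → |grid| = 189
step 2: project along z, AND mask (18/49) → |grid| = 76
step 3: project along y, AND mask (24/49) → |grid| = 40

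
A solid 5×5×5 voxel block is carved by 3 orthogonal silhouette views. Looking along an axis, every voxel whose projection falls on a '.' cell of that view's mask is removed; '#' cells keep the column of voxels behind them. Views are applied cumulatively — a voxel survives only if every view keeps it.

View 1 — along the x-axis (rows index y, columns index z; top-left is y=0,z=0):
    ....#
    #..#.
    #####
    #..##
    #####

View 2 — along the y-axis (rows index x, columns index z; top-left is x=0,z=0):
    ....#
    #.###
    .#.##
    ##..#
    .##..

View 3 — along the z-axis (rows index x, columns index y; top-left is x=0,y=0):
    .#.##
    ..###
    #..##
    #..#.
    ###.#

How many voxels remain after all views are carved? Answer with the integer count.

voxel count = 26

full grid |V| = 125
carve view 1 (along x, YZ-mask fill 16/25): 80 voxels remain
carve view 2 (along y, XZ-mask fill 13/25): 42 voxels remain
carve view 3 (along z, XY-mask fill 15/25): 26 voxels remain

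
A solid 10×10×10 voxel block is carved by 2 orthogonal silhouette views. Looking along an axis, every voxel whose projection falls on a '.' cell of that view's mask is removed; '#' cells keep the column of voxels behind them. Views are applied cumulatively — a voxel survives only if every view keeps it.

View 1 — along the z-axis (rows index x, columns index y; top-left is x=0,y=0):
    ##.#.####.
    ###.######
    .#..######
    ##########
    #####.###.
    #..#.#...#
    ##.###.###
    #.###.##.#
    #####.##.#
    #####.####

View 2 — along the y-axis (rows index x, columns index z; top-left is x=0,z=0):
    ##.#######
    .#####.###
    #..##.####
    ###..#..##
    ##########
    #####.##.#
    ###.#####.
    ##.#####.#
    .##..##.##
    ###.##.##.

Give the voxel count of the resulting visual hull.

before carving: 1000 voxels (10×10×10)
carve view 1 (along z, XY-mask fill 77/100): 770 voxels remain
carve view 2 (along y, XZ-mask fill 77/100): 587 voxels remain

|visual hull| = 587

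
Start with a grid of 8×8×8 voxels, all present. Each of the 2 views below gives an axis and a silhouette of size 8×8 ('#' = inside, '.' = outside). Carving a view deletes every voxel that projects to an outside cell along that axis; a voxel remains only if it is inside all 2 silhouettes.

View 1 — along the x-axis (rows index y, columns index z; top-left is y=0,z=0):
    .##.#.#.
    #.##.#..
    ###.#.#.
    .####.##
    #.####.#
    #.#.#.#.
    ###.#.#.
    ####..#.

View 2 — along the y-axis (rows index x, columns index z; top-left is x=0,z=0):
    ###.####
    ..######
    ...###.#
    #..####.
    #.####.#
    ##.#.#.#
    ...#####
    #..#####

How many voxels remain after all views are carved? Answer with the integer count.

start: 8×8×8 = 512 voxels
  1. axis=0 (YZ plane), |mask|=39  ⇒  voxels=312
  2. axis=1 (XZ plane), |mask|=44  ⇒  voxels=194

voxel count = 194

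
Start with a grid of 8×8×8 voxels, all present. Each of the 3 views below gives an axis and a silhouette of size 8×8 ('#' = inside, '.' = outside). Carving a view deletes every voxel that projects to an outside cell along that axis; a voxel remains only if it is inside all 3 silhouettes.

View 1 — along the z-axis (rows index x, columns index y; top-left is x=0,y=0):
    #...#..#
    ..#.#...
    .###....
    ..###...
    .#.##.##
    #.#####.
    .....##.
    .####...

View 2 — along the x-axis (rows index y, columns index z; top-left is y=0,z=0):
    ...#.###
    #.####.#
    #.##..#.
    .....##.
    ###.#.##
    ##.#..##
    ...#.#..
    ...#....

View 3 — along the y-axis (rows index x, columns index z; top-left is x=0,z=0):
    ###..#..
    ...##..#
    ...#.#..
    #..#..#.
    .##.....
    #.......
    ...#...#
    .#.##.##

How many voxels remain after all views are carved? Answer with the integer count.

36 voxels

full grid |V| = 512
  1. axis=2 (XY plane), |mask|=28  ⇒  voxels=224
  2. axis=0 (YZ plane), |mask|=30  ⇒  voxels=110
  3. axis=1 (XZ plane), |mask|=22  ⇒  voxels=36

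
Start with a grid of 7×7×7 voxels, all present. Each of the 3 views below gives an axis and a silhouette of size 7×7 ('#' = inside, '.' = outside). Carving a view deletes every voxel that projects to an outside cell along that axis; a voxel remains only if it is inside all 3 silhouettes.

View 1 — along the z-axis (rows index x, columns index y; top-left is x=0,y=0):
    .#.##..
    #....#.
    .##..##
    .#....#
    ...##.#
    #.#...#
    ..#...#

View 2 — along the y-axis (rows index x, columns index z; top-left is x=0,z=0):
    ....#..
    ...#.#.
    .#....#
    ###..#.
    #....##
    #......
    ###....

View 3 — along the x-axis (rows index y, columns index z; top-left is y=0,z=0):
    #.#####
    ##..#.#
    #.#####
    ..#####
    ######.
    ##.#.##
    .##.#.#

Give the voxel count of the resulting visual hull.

29 voxels

before carving: 343 voxels (7×7×7)
  1. axis=2 (XY plane), |mask|=19  ⇒  voxels=133
  2. axis=1 (XZ plane), |mask|=16  ⇒  voxels=41
  3. axis=0 (YZ plane), |mask|=36  ⇒  voxels=29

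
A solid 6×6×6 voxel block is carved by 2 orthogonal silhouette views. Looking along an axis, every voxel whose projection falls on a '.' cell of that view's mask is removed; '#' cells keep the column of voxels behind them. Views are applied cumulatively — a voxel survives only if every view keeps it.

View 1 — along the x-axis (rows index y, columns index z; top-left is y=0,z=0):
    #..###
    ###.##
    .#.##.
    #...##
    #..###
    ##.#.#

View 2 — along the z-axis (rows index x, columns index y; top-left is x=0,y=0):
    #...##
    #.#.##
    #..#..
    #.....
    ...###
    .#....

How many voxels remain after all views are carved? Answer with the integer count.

full grid |V| = 216
carve view 1 (along x, YZ-mask fill 23/36): 138 voxels remain
carve view 2 (along z, XY-mask fill 14/36): 54 voxels remain

|visual hull| = 54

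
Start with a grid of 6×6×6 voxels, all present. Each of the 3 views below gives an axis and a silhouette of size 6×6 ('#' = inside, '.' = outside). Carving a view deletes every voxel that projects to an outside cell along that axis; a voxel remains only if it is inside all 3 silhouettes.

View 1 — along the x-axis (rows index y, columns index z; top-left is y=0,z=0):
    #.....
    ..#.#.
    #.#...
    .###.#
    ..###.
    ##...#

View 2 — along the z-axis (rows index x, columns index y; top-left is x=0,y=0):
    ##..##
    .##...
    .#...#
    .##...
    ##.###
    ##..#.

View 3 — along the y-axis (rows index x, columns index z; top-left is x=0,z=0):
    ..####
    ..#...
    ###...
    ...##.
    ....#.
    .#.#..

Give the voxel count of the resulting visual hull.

full grid |V| = 216
[1] x-view keeps 15 columns → grid now 90
[2] z-view keeps 18 columns → grid now 41
[3] y-view keeps 13 columns → grid now 15

15 voxels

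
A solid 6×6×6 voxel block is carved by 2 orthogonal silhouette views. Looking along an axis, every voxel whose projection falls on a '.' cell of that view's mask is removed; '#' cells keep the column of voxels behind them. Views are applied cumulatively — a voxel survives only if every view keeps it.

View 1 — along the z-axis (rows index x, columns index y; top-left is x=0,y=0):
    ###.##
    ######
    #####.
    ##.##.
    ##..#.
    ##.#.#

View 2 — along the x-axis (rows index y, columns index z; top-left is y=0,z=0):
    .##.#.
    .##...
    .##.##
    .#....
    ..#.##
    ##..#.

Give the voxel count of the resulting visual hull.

|visual hull| = 70

start: 6×6×6 = 216 voxels
carve view 1 (along z, XY-mask fill 27/36): 162 voxels remain
carve view 2 (along x, YZ-mask fill 16/36): 70 voxels remain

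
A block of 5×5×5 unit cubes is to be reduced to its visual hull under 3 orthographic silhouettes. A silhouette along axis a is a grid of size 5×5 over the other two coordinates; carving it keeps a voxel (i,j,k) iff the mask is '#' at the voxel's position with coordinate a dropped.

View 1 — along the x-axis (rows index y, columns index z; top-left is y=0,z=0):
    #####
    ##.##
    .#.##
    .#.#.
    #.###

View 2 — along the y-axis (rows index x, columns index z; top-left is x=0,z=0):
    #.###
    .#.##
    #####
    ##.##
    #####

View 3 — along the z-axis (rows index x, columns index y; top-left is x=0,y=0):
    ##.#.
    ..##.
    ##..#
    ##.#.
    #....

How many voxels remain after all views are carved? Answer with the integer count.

41 voxels

initial block: 5^3 = 125
step 1: project along x, AND mask (18/25) → |grid| = 90
step 2: project along y, AND mask (21/25) → |grid| = 79
step 3: project along z, AND mask (12/25) → |grid| = 41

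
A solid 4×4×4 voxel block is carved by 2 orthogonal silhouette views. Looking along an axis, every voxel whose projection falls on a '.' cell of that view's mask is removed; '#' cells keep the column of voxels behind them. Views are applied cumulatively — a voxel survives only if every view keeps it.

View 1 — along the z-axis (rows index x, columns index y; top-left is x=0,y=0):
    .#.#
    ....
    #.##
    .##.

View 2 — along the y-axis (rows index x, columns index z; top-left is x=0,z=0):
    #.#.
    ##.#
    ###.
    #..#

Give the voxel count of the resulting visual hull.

remaining voxels: 17

start: 4×4×4 = 64 voxels
V1 z: intersect with XY mask (7 set) -- 28 left
V2 y: intersect with XZ mask (10 set) -- 17 left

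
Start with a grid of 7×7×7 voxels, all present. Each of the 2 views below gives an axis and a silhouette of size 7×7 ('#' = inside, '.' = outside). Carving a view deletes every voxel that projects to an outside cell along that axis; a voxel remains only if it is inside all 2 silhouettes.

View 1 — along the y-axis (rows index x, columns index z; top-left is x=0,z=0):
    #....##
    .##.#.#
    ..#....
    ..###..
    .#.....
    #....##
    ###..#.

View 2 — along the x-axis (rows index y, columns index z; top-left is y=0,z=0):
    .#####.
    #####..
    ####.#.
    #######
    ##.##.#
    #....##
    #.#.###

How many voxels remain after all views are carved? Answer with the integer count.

full grid |V| = 343
step 1: project along y, AND mask (19/49) → |grid| = 133
step 2: project along x, AND mask (35/49) → |grid| = 95

voxel count = 95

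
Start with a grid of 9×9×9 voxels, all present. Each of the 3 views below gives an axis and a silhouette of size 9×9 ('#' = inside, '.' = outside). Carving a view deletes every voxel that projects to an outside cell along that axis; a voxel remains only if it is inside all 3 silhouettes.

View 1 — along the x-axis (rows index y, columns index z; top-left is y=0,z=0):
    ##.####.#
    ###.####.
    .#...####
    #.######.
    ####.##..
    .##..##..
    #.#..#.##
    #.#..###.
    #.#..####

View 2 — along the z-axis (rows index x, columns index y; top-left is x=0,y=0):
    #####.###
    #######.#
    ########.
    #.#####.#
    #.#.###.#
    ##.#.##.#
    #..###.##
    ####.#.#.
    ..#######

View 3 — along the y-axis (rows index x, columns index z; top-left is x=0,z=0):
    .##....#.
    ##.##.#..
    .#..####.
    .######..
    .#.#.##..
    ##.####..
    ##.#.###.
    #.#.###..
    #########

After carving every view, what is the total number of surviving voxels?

full grid |V| = 729
carve view 1 (along x, YZ-mask fill 52/81): 468 voxels remain
carve view 2 (along z, XY-mask fill 62/81): 358 voxels remain
carve view 3 (along y, XZ-mask fill 49/81): 223 voxels remain

223 voxels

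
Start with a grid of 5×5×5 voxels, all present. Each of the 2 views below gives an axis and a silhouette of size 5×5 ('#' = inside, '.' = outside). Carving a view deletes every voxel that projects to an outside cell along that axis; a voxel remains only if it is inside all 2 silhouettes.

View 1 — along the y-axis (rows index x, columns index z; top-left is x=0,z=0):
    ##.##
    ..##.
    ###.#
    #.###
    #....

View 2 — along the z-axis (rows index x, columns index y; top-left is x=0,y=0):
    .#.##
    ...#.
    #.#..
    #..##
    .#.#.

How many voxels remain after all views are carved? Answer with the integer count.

36 voxels

initial block: 5^3 = 125
V1 y: intersect with XZ mask (15 set) -- 75 left
V2 z: intersect with XY mask (11 set) -- 36 left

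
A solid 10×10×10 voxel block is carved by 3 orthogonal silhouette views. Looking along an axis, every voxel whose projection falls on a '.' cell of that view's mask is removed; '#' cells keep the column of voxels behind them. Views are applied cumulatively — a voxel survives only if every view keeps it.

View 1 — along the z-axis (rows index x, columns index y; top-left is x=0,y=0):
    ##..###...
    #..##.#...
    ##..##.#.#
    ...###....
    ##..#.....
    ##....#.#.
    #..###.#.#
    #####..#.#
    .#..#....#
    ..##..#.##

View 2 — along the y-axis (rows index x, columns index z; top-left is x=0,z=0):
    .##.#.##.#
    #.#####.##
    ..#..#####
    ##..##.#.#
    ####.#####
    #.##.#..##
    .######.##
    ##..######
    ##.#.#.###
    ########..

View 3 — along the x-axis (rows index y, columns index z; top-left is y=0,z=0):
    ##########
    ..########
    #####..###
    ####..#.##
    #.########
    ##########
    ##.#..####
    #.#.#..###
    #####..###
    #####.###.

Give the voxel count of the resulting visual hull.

before carving: 1000 voxels (10×10×10)
step 1: project along z, AND mask (46/100) → |grid| = 460
step 2: project along y, AND mask (72/100) → |grid| = 332
step 3: project along x, AND mask (81/100) → |grid| = 270

voxel count = 270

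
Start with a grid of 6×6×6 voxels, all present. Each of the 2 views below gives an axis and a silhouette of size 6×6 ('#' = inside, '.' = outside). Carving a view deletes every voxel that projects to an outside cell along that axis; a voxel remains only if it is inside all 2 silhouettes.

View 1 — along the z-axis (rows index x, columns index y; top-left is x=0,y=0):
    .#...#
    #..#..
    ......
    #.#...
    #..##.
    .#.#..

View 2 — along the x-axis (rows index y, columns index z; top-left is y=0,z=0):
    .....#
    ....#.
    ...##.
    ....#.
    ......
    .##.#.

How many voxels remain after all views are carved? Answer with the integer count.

before carving: 216 voxels (6×6×6)
V1 z: intersect with XY mask (11 set) -- 66 left
V2 x: intersect with YZ mask (8 set) -- 13 left

|visual hull| = 13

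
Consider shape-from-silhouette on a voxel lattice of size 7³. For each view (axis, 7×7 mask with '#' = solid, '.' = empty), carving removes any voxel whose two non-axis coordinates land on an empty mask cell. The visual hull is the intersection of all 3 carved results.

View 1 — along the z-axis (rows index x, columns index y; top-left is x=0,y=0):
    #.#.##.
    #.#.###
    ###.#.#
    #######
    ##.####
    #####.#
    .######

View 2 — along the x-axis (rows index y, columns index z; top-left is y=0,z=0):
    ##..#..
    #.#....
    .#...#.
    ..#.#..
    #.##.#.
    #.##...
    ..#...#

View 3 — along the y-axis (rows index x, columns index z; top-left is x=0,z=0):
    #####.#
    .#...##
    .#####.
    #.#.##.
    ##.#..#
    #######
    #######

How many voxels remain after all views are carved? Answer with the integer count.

|visual hull| = 75

start: 7×7×7 = 343 voxels
step 1: project along z, AND mask (39/49) → |grid| = 273
step 2: project along x, AND mask (18/49) → |grid| = 103
step 3: project along y, AND mask (36/49) → |grid| = 75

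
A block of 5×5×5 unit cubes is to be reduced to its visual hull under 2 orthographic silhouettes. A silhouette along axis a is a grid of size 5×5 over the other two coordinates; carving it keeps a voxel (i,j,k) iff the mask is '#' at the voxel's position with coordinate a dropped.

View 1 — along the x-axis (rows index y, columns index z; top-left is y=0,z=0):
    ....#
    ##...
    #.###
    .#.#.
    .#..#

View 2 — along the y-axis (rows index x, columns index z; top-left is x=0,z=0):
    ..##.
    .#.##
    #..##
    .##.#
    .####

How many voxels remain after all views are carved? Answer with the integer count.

|visual hull| = 34

initial block: 5^3 = 125
[1] x-view keeps 11 columns → grid now 55
[2] y-view keeps 15 columns → grid now 34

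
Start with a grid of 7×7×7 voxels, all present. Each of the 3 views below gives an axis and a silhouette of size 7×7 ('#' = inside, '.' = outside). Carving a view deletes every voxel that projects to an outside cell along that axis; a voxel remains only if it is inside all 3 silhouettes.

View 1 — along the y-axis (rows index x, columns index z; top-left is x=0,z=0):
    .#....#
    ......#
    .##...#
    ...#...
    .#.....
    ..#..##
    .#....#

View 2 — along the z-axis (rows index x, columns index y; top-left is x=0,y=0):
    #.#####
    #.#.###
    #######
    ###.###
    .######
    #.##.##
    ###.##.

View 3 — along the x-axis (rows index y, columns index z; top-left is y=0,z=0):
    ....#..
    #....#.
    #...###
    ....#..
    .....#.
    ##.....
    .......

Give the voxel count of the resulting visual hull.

initial block: 7^3 = 343
[1] y-view keeps 13 columns → grid now 91
[2] z-view keeps 40 columns → grid now 75
[3] x-view keeps 11 columns → grid now 10

voxel count = 10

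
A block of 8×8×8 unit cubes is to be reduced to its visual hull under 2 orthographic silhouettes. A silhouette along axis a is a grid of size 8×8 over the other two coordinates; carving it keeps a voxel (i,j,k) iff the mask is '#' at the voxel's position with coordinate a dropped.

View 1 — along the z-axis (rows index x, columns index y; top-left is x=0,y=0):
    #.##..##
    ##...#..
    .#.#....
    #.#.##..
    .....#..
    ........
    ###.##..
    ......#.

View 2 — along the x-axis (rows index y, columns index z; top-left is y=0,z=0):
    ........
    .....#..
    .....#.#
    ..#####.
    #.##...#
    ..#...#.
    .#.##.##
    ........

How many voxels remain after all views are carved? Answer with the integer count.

45 voxels

initial block: 8^3 = 512
after view 1 [z-axis, 21 of 64 cells solid] → remaining = 168
after view 2 [x-axis, 19 of 64 cells solid] → remaining = 45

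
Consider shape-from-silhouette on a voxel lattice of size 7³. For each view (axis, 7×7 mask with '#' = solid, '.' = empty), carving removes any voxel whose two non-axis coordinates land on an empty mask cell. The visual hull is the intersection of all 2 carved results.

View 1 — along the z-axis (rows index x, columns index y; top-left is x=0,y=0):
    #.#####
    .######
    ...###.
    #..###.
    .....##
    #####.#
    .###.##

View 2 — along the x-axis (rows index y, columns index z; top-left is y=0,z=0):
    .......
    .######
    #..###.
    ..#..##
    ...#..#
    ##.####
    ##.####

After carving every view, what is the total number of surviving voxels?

initial block: 7^3 = 343
  1. axis=2 (XY plane), |mask|=32  ⇒  voxels=224
  2. axis=0 (YZ plane), |mask|=27  ⇒  voxels=128

voxel count = 128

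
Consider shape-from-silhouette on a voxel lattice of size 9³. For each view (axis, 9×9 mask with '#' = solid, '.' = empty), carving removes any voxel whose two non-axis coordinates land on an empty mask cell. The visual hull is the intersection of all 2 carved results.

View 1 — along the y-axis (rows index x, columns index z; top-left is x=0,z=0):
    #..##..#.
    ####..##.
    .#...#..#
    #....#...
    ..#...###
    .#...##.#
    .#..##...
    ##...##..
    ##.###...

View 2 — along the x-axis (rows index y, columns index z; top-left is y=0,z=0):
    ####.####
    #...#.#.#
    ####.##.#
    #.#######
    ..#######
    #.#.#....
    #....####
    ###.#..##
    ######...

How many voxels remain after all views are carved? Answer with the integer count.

initial block: 9^3 = 729
[1] y-view keeps 35 columns → grid now 315
[2] x-view keeps 54 columns → grid now 207

207 voxels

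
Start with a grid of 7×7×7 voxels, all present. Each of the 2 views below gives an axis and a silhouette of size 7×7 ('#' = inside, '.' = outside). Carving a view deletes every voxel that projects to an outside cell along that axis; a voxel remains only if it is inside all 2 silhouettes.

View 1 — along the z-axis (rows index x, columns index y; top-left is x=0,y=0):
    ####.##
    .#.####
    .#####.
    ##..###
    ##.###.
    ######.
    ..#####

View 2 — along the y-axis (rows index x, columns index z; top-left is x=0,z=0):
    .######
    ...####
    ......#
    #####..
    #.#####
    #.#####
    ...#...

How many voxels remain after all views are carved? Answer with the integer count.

before carving: 343 voxels (7×7×7)
carve view 1 (along z, XY-mask fill 37/49): 259 voxels remain
carve view 2 (along y, XZ-mask fill 29/49): 157 voxels remain

remaining voxels: 157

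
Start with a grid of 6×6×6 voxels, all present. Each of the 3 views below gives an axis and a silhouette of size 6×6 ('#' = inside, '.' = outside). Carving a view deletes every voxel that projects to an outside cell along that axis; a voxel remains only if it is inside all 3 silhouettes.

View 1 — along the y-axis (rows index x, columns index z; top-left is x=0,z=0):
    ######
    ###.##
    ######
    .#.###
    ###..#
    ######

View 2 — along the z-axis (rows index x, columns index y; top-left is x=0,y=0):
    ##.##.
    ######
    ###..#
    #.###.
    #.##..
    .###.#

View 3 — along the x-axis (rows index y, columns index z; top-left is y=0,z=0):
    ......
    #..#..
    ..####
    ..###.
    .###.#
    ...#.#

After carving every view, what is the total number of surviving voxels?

49 voxels

start: 6×6×6 = 216 voxels
after view 1 [y-axis, 31 of 36 cells solid] → remaining = 186
after view 2 [z-axis, 25 of 36 cells solid] → remaining = 130
after view 3 [x-axis, 15 of 36 cells solid] → remaining = 49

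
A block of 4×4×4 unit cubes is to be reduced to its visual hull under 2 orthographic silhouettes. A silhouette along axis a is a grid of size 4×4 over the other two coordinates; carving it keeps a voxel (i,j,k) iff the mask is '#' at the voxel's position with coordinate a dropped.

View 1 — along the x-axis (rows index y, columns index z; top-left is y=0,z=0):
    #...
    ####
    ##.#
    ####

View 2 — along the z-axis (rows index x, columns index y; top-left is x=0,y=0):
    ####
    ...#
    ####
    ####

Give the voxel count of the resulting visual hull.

full grid |V| = 64
V1 x: intersect with YZ mask (12 set) -- 48 left
V2 z: intersect with XY mask (13 set) -- 40 left

|visual hull| = 40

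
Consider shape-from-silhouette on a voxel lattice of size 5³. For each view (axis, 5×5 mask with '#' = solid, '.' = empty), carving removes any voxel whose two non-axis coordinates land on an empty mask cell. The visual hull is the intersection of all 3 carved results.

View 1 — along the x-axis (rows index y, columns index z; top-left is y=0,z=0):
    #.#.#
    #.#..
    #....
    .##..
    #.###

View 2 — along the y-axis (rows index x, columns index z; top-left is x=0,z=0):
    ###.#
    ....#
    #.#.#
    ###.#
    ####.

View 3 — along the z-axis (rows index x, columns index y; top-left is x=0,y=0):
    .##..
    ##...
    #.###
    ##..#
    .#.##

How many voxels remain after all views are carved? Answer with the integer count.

voxel count = 27

initial block: 5^3 = 125
step 1: project along x, AND mask (12/25) → |grid| = 60
step 2: project along y, AND mask (16/25) → |grid| = 44
step 3: project along z, AND mask (14/25) → |grid| = 27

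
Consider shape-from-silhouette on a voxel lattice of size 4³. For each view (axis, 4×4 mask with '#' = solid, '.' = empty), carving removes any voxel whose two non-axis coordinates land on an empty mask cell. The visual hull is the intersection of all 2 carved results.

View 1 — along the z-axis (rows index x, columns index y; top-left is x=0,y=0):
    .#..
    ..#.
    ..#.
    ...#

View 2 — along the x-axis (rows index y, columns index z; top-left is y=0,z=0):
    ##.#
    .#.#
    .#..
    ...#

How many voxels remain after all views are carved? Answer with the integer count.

initial block: 4^3 = 64
V1 z: intersect with XY mask (4 set) -- 16 left
V2 x: intersect with YZ mask (7 set) -- 5 left

voxel count = 5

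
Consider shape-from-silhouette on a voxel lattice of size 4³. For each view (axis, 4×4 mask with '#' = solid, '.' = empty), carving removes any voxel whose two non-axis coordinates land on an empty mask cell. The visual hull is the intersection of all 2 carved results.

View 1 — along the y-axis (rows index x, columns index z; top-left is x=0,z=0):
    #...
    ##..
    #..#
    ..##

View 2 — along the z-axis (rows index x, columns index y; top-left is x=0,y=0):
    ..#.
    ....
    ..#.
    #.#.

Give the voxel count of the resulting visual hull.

before carving: 64 voxels (4×4×4)
step 1: project along y, AND mask (7/16) → |grid| = 28
step 2: project along z, AND mask (4/16) → |grid| = 7

7 voxels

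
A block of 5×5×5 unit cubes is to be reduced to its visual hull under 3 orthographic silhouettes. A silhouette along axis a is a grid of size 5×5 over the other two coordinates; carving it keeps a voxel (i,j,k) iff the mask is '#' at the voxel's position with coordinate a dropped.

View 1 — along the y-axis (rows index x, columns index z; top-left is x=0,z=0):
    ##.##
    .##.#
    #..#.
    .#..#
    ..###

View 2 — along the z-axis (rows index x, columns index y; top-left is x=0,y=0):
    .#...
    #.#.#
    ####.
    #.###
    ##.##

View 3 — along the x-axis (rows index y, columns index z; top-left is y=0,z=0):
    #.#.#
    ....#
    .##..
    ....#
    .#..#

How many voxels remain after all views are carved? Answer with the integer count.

before carving: 125 voxels (5×5×5)
carve view 1 (along y, XZ-mask fill 14/25): 70 voxels remain
carve view 2 (along z, XY-mask fill 16/25): 41 voxels remain
carve view 3 (along x, YZ-mask fill 9/25): 18 voxels remain

remaining voxels: 18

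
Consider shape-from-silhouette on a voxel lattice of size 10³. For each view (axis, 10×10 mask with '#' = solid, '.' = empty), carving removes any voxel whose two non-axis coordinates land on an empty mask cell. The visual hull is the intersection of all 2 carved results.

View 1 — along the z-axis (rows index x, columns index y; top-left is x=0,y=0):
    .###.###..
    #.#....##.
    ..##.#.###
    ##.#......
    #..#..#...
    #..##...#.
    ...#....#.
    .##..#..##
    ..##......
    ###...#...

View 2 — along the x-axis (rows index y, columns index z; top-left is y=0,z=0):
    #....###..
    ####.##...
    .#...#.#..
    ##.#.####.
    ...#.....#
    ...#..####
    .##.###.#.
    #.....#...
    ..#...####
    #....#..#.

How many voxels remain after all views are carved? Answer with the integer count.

initial block: 10^3 = 1000
carve view 1 (along z, XY-mask fill 39/100): 390 voxels remain
carve view 2 (along x, YZ-mask fill 43/100): 183 voxels remain

183 voxels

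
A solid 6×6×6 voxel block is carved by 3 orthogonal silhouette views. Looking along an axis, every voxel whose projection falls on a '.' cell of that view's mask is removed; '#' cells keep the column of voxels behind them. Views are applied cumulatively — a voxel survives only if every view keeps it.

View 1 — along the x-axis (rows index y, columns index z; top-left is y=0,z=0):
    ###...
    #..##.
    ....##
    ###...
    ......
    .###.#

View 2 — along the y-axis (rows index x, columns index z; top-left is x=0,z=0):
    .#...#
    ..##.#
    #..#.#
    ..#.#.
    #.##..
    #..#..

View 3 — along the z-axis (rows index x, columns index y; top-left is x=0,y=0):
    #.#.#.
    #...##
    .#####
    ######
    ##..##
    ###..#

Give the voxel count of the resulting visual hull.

start: 6×6×6 = 216 voxels
step 1: project along x, AND mask (15/36) → |grid| = 90
step 2: project along y, AND mask (15/36) → |grid| = 37
step 3: project along z, AND mask (25/36) → |grid| = 27

remaining voxels: 27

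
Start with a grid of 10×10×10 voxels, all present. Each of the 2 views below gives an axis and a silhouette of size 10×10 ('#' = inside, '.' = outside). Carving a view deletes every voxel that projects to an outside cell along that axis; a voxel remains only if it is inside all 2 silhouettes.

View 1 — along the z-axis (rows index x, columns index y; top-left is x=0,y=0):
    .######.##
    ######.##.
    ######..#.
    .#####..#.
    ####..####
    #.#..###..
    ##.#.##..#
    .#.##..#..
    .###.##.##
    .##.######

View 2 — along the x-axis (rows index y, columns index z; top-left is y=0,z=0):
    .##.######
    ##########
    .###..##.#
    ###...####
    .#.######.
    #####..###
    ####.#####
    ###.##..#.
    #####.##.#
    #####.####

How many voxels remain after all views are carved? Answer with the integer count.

remaining voxels: 525

initial block: 10^3 = 1000
  1. axis=2 (XY plane), |mask|=67  ⇒  voxels=670
  2. axis=0 (YZ plane), |mask|=78  ⇒  voxels=525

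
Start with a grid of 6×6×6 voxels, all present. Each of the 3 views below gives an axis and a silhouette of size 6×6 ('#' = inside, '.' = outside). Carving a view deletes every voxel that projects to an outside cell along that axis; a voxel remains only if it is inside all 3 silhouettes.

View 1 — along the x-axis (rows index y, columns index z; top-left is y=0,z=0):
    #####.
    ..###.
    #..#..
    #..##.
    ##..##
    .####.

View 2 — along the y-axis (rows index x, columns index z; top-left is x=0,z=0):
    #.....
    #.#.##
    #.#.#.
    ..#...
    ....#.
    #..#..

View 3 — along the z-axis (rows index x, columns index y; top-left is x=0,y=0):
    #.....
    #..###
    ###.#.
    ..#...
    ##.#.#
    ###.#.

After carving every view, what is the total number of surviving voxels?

remaining voxels: 29

full grid |V| = 216
after view 1 [x-axis, 21 of 36 cells solid] → remaining = 126
after view 2 [y-axis, 12 of 36 cells solid] → remaining = 46
after view 3 [z-axis, 18 of 36 cells solid] → remaining = 29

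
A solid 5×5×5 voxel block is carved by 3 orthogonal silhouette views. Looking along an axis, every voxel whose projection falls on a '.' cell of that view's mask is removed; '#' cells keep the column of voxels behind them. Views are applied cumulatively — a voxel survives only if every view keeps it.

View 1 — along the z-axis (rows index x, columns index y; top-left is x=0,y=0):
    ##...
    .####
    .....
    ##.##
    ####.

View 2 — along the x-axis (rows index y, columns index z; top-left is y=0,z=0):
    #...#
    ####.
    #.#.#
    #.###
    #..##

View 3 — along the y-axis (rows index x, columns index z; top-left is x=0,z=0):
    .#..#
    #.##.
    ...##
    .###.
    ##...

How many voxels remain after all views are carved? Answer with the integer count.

full grid |V| = 125
V1 z: intersect with XY mask (14 set) -- 70 left
V2 x: intersect with YZ mask (16 set) -- 46 left
V3 y: intersect with XZ mask (12 set) -- 23 left

23 voxels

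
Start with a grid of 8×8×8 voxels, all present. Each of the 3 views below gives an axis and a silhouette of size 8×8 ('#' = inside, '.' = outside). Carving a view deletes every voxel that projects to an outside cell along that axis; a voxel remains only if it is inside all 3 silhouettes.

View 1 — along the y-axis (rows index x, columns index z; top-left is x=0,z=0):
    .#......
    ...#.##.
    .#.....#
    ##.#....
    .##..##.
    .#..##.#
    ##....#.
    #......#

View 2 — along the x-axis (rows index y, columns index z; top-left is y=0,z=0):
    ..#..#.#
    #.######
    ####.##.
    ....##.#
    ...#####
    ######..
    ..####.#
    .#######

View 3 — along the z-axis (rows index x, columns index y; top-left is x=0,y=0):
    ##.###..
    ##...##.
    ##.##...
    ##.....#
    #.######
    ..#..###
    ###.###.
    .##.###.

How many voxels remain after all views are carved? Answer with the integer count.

voxel count = 61

initial block: 8^3 = 512
carve view 1 (along y, XZ-mask fill 22/64): 176 voxels remain
carve view 2 (along x, YZ-mask fill 42/64): 105 voxels remain
carve view 3 (along z, XY-mask fill 38/64): 61 voxels remain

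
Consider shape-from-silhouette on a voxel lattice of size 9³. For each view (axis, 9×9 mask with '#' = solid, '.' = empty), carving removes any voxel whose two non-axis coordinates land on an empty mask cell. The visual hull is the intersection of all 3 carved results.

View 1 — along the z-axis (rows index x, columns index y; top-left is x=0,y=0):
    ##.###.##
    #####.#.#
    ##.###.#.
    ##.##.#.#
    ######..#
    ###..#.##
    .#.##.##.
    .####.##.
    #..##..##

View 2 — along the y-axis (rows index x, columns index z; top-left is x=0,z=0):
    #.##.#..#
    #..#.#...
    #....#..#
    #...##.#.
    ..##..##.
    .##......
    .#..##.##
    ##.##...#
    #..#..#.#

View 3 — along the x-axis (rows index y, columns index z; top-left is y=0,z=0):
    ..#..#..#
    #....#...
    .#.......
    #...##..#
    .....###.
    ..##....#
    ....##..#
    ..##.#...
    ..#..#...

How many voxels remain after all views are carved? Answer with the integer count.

remaining voxels: 80

before carving: 729 voxels (9×9×9)
step 1: project along z, AND mask (55/81) → |grid| = 495
step 2: project along y, AND mask (35/81) → |grid| = 213
step 3: project along x, AND mask (24/81) → |grid| = 80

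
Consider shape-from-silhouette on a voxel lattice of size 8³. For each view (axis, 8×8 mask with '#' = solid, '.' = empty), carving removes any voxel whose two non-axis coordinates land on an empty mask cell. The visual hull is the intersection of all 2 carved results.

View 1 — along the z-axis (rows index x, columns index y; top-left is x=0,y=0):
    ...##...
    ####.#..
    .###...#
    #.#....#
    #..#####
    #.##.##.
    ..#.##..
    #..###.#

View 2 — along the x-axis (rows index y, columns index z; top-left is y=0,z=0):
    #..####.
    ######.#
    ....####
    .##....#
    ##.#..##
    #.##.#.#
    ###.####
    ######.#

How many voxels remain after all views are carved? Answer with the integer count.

164 voxels

start: 8×8×8 = 512 voxels
step 1: project along z, AND mask (33/64) → |grid| = 264
step 2: project along x, AND mask (43/64) → |grid| = 164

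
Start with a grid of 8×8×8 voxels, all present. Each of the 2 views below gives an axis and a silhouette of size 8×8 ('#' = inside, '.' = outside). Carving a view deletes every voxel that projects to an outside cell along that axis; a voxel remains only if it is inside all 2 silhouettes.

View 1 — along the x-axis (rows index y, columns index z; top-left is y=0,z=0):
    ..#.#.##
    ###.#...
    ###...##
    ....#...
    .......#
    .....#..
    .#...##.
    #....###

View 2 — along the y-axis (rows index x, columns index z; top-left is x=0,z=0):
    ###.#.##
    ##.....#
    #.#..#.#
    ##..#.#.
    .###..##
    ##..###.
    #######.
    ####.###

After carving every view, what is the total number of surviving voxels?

|visual hull| = 125

initial block: 8^3 = 512
carve view 1 (along x, YZ-mask fill 23/64): 184 voxels remain
carve view 2 (along y, XZ-mask fill 41/64): 125 voxels remain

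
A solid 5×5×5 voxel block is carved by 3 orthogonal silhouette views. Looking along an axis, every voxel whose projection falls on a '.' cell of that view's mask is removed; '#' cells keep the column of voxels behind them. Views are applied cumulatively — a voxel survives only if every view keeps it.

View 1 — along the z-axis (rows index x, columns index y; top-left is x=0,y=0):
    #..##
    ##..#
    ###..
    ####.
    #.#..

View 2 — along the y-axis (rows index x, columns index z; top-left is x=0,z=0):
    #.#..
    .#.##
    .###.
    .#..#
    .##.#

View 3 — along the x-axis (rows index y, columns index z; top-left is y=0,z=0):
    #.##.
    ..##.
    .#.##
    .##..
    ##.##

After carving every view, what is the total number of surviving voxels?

full grid |V| = 125
V1 z: intersect with XY mask (15 set) -- 75 left
V2 y: intersect with XZ mask (13 set) -- 38 left
V3 x: intersect with YZ mask (14 set) -- 21 left

voxel count = 21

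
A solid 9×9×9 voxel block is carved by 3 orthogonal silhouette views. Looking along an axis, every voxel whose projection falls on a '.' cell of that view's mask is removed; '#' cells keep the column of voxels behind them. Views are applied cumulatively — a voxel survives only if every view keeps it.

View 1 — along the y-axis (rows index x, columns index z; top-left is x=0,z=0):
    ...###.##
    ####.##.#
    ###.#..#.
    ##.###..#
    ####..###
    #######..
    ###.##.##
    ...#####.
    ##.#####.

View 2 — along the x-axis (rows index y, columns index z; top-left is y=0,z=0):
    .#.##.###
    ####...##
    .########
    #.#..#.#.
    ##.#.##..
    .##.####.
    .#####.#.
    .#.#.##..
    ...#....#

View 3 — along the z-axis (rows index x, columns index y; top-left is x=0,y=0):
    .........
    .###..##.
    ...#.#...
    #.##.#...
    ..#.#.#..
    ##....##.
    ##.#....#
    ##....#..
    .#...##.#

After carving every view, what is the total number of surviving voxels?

|visual hull| = 113

initial block: 9^3 = 729
  1. axis=1 (XZ plane), |mask|=56  ⇒  voxels=504
  2. axis=0 (YZ plane), |mask|=47  ⇒  voxels=295
  3. axis=2 (XY plane), |mask|=29  ⇒  voxels=113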